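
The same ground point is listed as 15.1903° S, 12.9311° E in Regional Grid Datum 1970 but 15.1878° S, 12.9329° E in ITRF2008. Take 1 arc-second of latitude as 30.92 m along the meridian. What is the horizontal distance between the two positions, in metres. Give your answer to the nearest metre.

339 m

Δφ = -15.1878° − -15.1903° = +0.0025°; Δλ = 12.9329° − 12.9311° = +0.0018°.
1° of latitude = 3600 × 30.92 = 111312 m.
ΔN = Δφ × 111312 = 278.3 m; ΔE = Δλ × 111312 × cos(-15.1903°) = +0.0018 × 111312 × 0.965061 = 193.4 m.
Distance = √(ΔE² + ΔN²) = √(193.4² + 278.3²) = 338.9 m.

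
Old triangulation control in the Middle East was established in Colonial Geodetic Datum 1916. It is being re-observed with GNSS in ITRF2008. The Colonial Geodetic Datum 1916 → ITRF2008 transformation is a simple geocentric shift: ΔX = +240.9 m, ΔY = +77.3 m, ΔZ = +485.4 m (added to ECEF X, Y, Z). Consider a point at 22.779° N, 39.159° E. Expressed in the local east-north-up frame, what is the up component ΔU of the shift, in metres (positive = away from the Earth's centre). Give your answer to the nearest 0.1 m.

ΔU = 405.2 m

At φ = 22.779°, λ = 39.159°: sin φ = 0.387178, cos φ = 0.922005, sin λ = 0.631475, cos λ = 0.775397.
ΔU = cos φ cos λ·ΔX + cos φ sin λ·ΔY + sin φ·ΔZ = (0.922005)(0.775397)(240.9) + (0.922005)(0.631475)(77.3) + (0.387178)(485.4) = 405.17 m.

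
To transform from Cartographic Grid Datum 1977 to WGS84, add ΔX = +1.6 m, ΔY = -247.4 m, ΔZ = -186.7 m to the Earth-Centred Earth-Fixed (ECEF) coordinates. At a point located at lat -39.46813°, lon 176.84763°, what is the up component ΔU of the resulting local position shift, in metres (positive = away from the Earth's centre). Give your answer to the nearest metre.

The local up (radial) axis is (cos φ cos λ, cos φ sin λ, sin φ), giving ΔU = -1.233 − 10.503 + 118.676 = 106.94 m.

ΔU = 107 m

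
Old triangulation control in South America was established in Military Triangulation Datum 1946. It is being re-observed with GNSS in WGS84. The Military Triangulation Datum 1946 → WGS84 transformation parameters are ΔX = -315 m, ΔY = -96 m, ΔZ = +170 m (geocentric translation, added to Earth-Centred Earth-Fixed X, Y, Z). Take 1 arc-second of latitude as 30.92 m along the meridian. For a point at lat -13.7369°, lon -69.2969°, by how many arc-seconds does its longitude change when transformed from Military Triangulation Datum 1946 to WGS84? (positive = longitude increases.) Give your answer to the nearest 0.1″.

Δλ = -10.9″

sin φ = -0.237464, cos φ = 0.971396, sin λ = -0.935425, cos λ = 0.353525.
East component: ΔE = −sin λ·ΔX + cos λ·ΔY = −(-0.935425)(-315) + (0.353525)(-96) = -328.60 m.
1° of latitude spans 3600 × 30.92 = 111312 m; at latitude φ, 1° of longitude spans that × cos φ = 108128.1 m, so Δλ = -328.60 / 108128.1 × 3600 = -10.940″.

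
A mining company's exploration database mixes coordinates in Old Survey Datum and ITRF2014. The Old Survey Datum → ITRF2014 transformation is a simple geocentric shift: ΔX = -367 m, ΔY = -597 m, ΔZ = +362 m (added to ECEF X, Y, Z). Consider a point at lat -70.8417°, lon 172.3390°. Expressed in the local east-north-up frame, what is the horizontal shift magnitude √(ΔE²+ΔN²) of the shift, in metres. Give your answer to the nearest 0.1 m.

The local east axis at (φ, λ) is (−sin λ, cos λ, 0), so ΔE = −sin(172.3390°)·(-367) + cos(172.3390°)·(-597) = 640.60 m.
The local north axis is (−sin φ cos λ, −sin φ sin λ, cos φ), giving ΔN = 343.580 − 75.179 + 118.801 = 387.20 m.
Horizontal magnitude = √(ΔE² + ΔN²) = √(640.60² + 387.20²) = 748.52 m.

748.5 m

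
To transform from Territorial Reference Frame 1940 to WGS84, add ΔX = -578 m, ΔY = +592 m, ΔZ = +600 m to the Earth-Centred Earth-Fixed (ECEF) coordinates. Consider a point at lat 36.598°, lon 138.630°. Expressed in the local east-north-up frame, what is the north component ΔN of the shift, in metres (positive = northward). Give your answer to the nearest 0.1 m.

ΔN = -10.2 m

At φ = 36.598°, λ = 138.630°: sin φ = 0.596197, cos φ = 0.802838, sin λ = 0.660919, cos λ = -0.750457.
ΔN = −sin φ cos λ·ΔX − sin φ sin λ·ΔY + cos φ·ΔZ = −(0.596197)(-0.750457)(-578) − (0.596197)(0.660919)(592) + (0.802838)(600) = -10.18 m.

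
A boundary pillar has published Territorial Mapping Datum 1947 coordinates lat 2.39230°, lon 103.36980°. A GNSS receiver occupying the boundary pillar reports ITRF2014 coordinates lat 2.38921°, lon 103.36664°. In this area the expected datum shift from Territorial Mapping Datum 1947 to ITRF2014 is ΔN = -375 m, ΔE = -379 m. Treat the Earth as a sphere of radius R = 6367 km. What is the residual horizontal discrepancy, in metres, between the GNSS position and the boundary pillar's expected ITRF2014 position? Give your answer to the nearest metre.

42 m

Observed coordinate differences: Δφ = -0.00309°, Δλ = -0.00316°.
Converting to metres (1° lat = 111125 m, cos φ = 0.999128): observed ΔN = -343.4 m, observed ΔE = -350.8 m.
Subtracting the expected shift leaves a residual of -343.4 − (-375) = 31.6 m north and -350.8 − (-379) = 28.2 m east.
Residual distance = √(31.6² + 28.2²) = 42.3 m.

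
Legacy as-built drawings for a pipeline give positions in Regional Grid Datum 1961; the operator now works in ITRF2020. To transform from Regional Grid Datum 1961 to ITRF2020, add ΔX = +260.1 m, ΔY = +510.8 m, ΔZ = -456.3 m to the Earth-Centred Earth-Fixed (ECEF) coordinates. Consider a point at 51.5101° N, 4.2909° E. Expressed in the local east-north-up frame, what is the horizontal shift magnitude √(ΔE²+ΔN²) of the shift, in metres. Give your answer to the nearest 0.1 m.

The local east axis at (φ, λ) is (−sin λ, cos λ, 0), so ΔE = −sin(4.2909°)·260.1 + cos(4.2909°)·510.8 = 489.91 m.
The local north axis is (−sin φ cos λ, −sin φ sin λ, cos φ), giving ΔN = -203.014 − 29.914 − 283.990 = -516.92 m.
Horizontal magnitude = √(ΔE² + ΔN²) = √(489.91² + (-516.92)²) = 712.19 m.

712.2 m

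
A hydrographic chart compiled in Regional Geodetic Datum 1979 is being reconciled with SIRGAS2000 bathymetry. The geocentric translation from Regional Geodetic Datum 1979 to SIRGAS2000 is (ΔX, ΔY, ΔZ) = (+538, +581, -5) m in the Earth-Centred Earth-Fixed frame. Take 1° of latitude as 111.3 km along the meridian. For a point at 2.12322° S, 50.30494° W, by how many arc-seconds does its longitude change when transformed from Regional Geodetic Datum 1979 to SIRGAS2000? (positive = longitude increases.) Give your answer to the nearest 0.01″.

sin φ = -0.037049, cos φ = 0.999313, sin λ = -0.769455, cos λ = 0.638701.
East component: ΔE = −sin λ·ΔX + cos λ·ΔY = −(-0.769455)(538) + (0.638701)(581) = 785.05 m.
1° of latitude spans 111300 m; at latitude φ, 1° of longitude spans that × cos φ = 111223.6 m, so Δλ = 785.05 / 111223.6 × 3600 = 25.410″.

Δλ = 25.41″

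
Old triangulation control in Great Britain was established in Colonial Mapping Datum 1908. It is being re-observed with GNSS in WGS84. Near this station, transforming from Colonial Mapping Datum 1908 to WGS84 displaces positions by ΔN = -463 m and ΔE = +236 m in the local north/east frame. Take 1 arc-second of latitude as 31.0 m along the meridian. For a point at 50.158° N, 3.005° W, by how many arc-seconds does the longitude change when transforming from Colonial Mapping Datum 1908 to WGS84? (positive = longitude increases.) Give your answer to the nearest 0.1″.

Δλ = 11.9″

At latitude 50.158°, cos φ = 0.640673.
1″ of longitude at this latitude = 31.00 × cos φ = 19.8609 m, so Δλ = 236.0 / 19.8609 = 11.883″.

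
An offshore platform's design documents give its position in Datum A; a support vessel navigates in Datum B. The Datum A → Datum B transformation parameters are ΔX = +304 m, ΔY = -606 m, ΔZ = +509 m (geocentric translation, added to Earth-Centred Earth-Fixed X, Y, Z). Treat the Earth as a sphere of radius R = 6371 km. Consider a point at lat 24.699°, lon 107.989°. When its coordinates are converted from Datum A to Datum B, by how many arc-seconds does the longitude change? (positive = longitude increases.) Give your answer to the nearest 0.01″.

sin φ = 0.417851, cos φ = 0.908515, sin λ = 0.951116, cos λ = -0.308834.
East component: ΔE = −sin λ·ΔX + cos λ·ΔY = −(0.951116)(304) + (-0.308834)(-606) = -101.99 m.
1° of latitude spans πR/180 = 111195 m; at latitude φ, 1° of longitude spans that × cos φ = 101022.3 m, so Δλ = -101.99 / 101022.3 × 3600 = -3.634″.

Δλ = -3.63″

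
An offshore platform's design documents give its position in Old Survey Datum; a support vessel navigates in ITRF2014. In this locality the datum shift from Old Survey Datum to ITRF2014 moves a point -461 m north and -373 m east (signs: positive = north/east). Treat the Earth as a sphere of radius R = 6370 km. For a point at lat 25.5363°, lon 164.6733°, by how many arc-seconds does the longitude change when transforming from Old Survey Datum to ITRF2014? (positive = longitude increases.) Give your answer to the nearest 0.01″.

Δλ = -13.39″

At latitude 25.5363°, cos φ = 0.902312.
One radian of longitude at latitude φ spans R cos φ, so Δλ = ΔE / (R cos φ) = -373.0 / (6370000 × 0.902312) = -6.4895e-05 rad = -13.386″.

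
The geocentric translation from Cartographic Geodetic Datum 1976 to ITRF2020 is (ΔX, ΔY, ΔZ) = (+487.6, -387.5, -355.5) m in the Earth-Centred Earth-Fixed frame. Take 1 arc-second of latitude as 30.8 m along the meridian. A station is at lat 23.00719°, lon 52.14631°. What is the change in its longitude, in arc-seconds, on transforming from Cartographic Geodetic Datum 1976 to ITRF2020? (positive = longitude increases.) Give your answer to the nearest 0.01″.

sin φ = 0.390847, cos φ = 0.920456, sin λ = 0.789580, cos λ = 0.613647.
East component: ΔE = −sin λ·ΔX + cos λ·ΔY = −(0.789580)(487.6) + (0.613647)(-387.5) = -622.79 m.
1° of latitude spans 3600 × 30.80 = 110880 m; at latitude φ, 1° of longitude spans that × cos φ = 102060.1 m, so Δλ = -622.79 / 102060.1 × 3600 = -21.968″.

Δλ = -21.97″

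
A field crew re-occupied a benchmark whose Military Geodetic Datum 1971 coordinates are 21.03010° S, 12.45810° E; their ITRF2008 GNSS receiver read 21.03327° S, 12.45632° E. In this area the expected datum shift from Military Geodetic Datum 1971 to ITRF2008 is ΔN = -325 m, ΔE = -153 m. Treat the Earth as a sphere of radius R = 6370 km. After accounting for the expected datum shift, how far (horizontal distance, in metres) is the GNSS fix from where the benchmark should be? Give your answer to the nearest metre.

42 m

Observed coordinate differences: Δφ = -0.00317°, Δλ = -0.00178°.
Converting to metres (1° lat = 111177 m, cos φ = 0.933392): observed ΔN = -352.4 m, observed ΔE = -184.7 m.
Subtracting the expected shift leaves a residual of -352.4 − (-325) = -27.4 m north and -184.7 − (-153) = -31.7 m east.
Residual distance = √((-27.4)² + (-31.7)²) = 41.9 m.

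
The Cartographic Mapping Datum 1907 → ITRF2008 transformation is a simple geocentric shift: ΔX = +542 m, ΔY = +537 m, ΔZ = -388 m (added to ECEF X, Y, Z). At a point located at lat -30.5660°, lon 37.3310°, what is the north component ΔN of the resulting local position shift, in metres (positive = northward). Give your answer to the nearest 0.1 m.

The local north axis is (−sin φ cos λ, −sin φ sin λ, cos φ), giving ΔN = 219.161 + 165.601 − 334.085 = 50.68 m.

ΔN = 50.7 m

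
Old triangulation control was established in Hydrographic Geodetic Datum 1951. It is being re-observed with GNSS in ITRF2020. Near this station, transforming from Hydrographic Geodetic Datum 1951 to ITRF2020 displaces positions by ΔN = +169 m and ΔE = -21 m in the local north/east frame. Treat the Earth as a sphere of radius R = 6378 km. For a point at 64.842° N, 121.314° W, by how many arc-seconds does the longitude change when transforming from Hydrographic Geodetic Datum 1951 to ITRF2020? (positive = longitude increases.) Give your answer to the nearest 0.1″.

At latitude 64.842°, cos φ = 0.425116.
One radian of longitude at latitude φ spans R cos φ, so Δλ = ΔE / (R cos φ) = -21.0 / (6378000 × 0.425116) = -7.7451e-06 rad = -1.598″.

Δλ = -1.6″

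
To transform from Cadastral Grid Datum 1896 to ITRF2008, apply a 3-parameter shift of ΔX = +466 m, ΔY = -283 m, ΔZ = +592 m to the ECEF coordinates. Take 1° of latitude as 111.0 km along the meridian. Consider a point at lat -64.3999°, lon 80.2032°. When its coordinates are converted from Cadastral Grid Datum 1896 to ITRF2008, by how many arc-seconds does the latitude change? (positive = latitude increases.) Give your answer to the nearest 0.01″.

sin φ = -0.901832, cos φ = 0.432087, sin λ = 0.985417, cos λ = 0.170154.
North component: ΔN = −sin φ cos λ·ΔX − sin φ sin λ·ΔY + cos φ·ΔZ = −(-0.901832)(0.170154)(466) − (-0.901832)(0.985417)(-283) + (0.432087)(592) = 75.81 m.
1° of latitude spans 111000 m, so Δφ = 75.81 / 111000 × 3600 = 2.459″.

Δφ = 2.46″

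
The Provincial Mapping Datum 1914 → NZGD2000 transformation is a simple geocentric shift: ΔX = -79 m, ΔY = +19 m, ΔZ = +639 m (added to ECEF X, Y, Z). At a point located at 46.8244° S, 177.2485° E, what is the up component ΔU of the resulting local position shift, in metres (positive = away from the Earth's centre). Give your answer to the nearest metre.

The local up (radial) axis is (cos φ cos λ, cos φ sin λ, sin φ), giving ΔU = 53.992 + 0.624 − 465.997 = -411.38 m.

ΔU = -411 m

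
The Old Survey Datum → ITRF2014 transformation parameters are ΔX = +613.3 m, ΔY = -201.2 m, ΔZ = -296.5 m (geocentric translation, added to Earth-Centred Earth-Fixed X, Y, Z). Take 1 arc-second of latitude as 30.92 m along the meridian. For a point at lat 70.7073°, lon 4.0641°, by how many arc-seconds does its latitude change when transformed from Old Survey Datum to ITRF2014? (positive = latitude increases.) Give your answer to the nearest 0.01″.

sin φ = 0.943843, cos φ = 0.330394, sin λ = 0.070872, cos λ = 0.997485.
North component: ΔN = −sin φ cos λ·ΔX − sin φ sin λ·ΔY + cos φ·ΔZ = −(0.943843)(0.997485)(613.3) − (0.943843)(0.070872)(-201.2) + (0.330394)(-296.5) = -661.91 m.
1° of latitude spans 3600 × 30.92 = 111312 m, so Δφ = -661.91 / 111312 × 3600 = -21.407″.

Δφ = -21.41″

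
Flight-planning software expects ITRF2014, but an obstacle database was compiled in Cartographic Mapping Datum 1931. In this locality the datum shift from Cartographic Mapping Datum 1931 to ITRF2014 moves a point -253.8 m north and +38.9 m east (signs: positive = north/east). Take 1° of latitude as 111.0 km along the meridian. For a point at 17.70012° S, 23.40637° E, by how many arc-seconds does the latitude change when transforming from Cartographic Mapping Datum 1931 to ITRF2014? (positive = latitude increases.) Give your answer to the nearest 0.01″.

Δφ = -8.23″

1° of latitude = 111.0 km, so Δφ = -253.8 / 111000 = -0.0022865° = -8.231″.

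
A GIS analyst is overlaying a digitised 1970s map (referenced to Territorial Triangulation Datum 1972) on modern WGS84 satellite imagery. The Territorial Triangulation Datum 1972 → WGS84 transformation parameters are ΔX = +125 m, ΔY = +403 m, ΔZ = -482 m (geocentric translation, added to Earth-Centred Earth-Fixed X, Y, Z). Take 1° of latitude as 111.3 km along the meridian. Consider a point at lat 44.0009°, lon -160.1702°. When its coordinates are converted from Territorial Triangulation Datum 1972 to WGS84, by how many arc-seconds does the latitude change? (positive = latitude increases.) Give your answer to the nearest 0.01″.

sin φ = 0.694670, cos φ = 0.719329, sin λ = -0.339227, cos λ = -0.940704.
North component: ΔN = −sin φ cos λ·ΔX − sin φ sin λ·ΔY + cos φ·ΔZ = −(0.694670)(-0.940704)(125) − (0.694670)(-0.339227)(403) + (0.719329)(-482) = -170.06 m.
1° of latitude spans 111300 m, so Δφ = -170.06 / 111300 × 3600 = -5.501″.

Δφ = -5.50″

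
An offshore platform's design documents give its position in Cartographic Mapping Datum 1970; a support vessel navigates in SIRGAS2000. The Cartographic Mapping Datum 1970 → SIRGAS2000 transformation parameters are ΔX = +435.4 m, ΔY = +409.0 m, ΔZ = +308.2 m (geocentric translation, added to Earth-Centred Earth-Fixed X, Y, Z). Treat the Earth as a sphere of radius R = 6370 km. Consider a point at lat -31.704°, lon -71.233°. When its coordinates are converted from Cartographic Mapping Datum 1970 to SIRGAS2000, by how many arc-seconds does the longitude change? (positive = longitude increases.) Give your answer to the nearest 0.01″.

Δλ = 20.70″

sin φ = -0.525531, cos φ = 0.850774, sin λ = -0.946835, cos λ = 0.321720.
East component: ΔE = −sin λ·ΔX + cos λ·ΔY = −(-0.946835)(435.4) + (0.321720)(409.0) = 543.84 m.
1° of latitude spans πR/180 = 111177 m; at latitude φ, 1° of longitude spans that × cos φ = 94587.0 m, so Δλ = 543.84 / 94587.0 × 3600 = 20.698″.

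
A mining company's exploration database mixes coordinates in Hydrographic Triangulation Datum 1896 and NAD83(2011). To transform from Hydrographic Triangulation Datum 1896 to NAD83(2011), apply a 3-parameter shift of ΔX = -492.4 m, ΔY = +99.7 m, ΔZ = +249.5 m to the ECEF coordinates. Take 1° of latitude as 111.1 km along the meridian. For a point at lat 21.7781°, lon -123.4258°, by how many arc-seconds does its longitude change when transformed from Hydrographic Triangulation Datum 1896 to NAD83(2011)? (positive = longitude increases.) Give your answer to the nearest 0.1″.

sin φ = 0.371013, cos φ = 0.928628, sin λ = -0.834600, cos λ = -0.550857.
East component: ΔE = −sin λ·ΔX + cos λ·ΔY = −(-0.834600)(-492.4) + (-0.550857)(99.7) = -465.88 m.
1° of latitude spans 111100 m; at latitude φ, 1° of longitude spans that × cos φ = 103170.5 m, so Δλ = -465.88 / 103170.5 × 3600 = -16.256″.

Δλ = -16.3″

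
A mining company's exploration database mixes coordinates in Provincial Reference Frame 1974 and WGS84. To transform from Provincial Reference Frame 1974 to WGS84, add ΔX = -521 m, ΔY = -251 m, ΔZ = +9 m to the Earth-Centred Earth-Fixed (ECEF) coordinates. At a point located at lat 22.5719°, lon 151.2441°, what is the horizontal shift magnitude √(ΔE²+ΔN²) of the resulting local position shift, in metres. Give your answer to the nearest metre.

The local east axis at (φ, λ) is (−sin λ, cos λ, 0), so ΔE = −sin(151.2441°)·(-521) + cos(151.2441°)·(-251) = 470.69 m.
The local north axis is (−sin φ cos λ, −sin φ sin λ, cos φ), giving ΔN = -175.320 + 46.349 + 8.311 = -120.66 m.
Horizontal magnitude = √(ΔE² + ΔN²) = √(470.69² + (-120.66)²) = 485.91 m.

486 m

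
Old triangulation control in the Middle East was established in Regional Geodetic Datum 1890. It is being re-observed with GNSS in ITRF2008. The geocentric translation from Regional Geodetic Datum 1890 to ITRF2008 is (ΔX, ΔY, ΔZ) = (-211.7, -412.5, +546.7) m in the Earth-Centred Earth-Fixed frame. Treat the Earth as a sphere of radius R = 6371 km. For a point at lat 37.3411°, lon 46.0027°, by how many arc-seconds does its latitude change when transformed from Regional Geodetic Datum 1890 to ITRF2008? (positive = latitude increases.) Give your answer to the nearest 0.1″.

sin φ = 0.606559, cos φ = 0.795039, sin λ = 0.719373, cos λ = 0.694624.
North component: ΔN = −sin φ cos λ·ΔX − sin φ sin λ·ΔY + cos φ·ΔZ = −(0.606559)(0.694624)(-211.7) − (0.606559)(0.719373)(-412.5) + (0.795039)(546.7) = 703.83 m.
1° of latitude spans πR/180 = 111195 m, so Δφ = 703.83 / 111195 × 3600 = 22.787″.

Δφ = 22.8″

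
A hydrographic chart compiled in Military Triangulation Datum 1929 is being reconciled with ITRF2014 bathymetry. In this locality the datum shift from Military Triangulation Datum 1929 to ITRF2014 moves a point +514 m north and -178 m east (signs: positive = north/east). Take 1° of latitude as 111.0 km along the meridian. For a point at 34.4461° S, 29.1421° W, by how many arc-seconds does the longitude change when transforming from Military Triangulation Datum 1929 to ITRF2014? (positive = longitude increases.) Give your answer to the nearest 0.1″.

Δλ = -7.0″

At latitude -34.4461°, cos φ = 0.824659.
1° of longitude at this latitude = 111.0 × cos φ = 91.54 km, so Δλ = -178.0 / 91537.1 = -0.0019446° = -7.000″.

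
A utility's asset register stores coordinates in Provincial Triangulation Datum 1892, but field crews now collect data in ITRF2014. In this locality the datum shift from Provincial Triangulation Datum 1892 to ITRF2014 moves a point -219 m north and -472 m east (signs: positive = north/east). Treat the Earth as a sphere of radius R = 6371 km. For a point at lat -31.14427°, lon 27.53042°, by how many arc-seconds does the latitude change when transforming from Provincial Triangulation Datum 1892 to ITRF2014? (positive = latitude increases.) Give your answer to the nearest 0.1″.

On a sphere of radius R, 1 rad of latitude = R, so Δφ = ΔN / R = -219.0 / 6371000 = -3.4375e-05 rad = -7.090″.

Δφ = -7.1″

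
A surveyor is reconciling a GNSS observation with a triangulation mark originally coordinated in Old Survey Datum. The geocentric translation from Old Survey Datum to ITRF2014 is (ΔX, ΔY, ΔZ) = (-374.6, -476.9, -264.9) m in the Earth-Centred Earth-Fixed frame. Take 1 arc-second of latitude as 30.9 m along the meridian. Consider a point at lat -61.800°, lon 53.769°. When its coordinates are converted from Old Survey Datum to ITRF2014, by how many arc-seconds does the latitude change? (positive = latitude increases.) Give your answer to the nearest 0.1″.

Δφ = -21.3″

sin φ = -0.881303, cos φ = 0.472551, sin λ = 0.806641, cos λ = 0.591042.
North component: ΔN = −sin φ cos λ·ΔX − sin φ sin λ·ΔY + cos φ·ΔZ = −(-0.881303)(0.591042)(-374.6) − (-0.881303)(0.806641)(-476.9) + (0.472551)(-264.9) = -659.33 m.
1° of latitude spans 3600 × 30.90 = 111240 m, so Δφ = -659.33 / 111240 × 3600 = -21.338″.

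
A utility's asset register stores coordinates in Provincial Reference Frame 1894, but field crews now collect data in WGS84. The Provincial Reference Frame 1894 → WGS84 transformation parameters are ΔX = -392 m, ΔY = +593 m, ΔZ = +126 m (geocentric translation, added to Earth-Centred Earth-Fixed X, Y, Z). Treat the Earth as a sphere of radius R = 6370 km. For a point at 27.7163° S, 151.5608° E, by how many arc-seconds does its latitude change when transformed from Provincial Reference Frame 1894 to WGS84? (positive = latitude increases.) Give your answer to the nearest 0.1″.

Δφ = 13.1″

sin φ = -0.465094, cos φ = 0.885261, sin λ = 0.476226, cos λ = -0.879323.
North component: ΔN = −sin φ cos λ·ΔX − sin φ sin λ·ΔY + cos φ·ΔZ = −(-0.465094)(-0.879323)(-392) − (-0.465094)(0.476226)(593) + (0.885261)(126) = 403.20 m.
1° of latitude spans πR/180 = 111177 m, so Δφ = 403.20 / 111177 × 3600 = 13.056″.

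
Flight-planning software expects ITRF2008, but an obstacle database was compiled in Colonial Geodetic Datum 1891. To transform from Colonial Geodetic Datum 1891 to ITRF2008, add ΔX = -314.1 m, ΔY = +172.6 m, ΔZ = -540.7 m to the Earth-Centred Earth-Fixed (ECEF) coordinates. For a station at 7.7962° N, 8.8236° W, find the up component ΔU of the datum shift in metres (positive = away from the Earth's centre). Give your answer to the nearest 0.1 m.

The local up (radial) axis is (cos φ cos λ, cos φ sin λ, sin φ), giving ΔU = -307.514 − 26.231 − 73.346 = -407.09 m.

ΔU = -407.1 m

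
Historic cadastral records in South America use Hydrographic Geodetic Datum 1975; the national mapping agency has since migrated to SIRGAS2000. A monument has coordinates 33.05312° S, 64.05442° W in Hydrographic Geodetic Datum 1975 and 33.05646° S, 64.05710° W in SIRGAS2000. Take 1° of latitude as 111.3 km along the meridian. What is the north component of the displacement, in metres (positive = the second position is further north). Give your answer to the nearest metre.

Δφ = -33.05646° − -33.05312° = -0.00334°; Δλ = -64.05710° − -64.05442° = -0.00268°.
ΔN = Δφ × 111300 = -371.7 m; ΔE = Δλ × 111300 × cos(-33.05312°) = -0.00268 × 111300 × 0.838165 = -250.0 m.

ΔN = -372 m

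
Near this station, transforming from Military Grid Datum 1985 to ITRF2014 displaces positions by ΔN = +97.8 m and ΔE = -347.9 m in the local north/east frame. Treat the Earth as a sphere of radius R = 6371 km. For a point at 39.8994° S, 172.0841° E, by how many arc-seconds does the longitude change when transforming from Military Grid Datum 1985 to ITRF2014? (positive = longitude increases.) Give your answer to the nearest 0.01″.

Δλ = -14.68″

At latitude -39.8994°, cos φ = 0.767172.
One radian of longitude at latitude φ spans R cos φ, so Δλ = ΔE / (R cos φ) = -347.9 / (6371000 × 0.767172) = -7.1179e-05 rad = -14.682″.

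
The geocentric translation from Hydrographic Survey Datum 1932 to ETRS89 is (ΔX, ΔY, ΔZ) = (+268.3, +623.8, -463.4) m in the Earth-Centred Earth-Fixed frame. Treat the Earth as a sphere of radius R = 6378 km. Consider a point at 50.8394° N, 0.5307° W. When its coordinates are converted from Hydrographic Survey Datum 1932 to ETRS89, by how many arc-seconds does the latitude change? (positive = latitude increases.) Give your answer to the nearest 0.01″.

Δφ = -16.05″

sin φ = 0.775379, cos φ = 0.631496, sin λ = -0.009262, cos λ = 0.999957.
North component: ΔN = −sin φ cos λ·ΔX − sin φ sin λ·ΔY + cos φ·ΔZ = −(0.775379)(0.999957)(268.3) − (0.775379)(-0.009262)(623.8) + (0.631496)(-463.4) = -496.18 m.
1° of latitude spans πR/180 = 111317 m, so Δφ = -496.18 / 111317 × 3600 = -16.047″.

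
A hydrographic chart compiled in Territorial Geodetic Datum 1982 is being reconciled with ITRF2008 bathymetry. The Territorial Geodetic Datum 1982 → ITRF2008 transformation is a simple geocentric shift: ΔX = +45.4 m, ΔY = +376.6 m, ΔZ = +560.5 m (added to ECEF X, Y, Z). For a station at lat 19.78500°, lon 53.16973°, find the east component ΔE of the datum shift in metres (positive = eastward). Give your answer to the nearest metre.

At φ = 19.78500°, λ = 53.16973°: sin φ = 0.338492, cos φ = 0.940969, sin λ = 0.800415, cos λ = 0.599447.
ΔE = −sin λ·ΔX + cos λ·ΔY = −(0.800415)·(45.4) + (0.599447)·(376.6) = 189.41 m.

ΔE = 189 m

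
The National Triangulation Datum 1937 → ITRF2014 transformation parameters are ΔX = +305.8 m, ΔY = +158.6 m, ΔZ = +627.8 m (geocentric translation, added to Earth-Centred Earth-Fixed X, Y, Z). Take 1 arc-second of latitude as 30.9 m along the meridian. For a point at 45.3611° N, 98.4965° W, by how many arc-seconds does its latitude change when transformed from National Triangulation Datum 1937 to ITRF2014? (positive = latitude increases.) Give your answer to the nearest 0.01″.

sin φ = 0.711549, cos φ = 0.702636, sin λ = -0.989025, cos λ = -0.147749.
North component: ΔN = −sin φ cos λ·ΔX − sin φ sin λ·ΔY + cos φ·ΔZ = −(0.711549)(-0.147749)(305.8) − (0.711549)(-0.989025)(158.6) + (0.702636)(627.8) = 584.88 m.
1° of latitude spans 3600 × 30.90 = 111240 m, so Δφ = 584.88 / 111240 × 3600 = 18.928″.

Δφ = 18.93″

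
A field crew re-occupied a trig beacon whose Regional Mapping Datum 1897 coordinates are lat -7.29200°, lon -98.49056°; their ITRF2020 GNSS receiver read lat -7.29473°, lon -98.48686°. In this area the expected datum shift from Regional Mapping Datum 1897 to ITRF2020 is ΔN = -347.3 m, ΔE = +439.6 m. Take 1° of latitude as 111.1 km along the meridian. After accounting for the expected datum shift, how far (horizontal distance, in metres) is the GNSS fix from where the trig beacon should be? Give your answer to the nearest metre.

54 m

Observed coordinate differences: Δφ = -0.00273°, Δλ = +0.00370°.
Converting to metres (1° lat = 111100 m, cos φ = 0.991912): observed ΔN = -303.3 m, observed ΔE = 407.7 m.
Subtracting the expected shift leaves a residual of -303.3 − (-347.3) = 44.0 m north and 407.7 − (439.6) = -31.9 m east.
Residual distance = √(44.0² + (-31.9)²) = 54.3 m.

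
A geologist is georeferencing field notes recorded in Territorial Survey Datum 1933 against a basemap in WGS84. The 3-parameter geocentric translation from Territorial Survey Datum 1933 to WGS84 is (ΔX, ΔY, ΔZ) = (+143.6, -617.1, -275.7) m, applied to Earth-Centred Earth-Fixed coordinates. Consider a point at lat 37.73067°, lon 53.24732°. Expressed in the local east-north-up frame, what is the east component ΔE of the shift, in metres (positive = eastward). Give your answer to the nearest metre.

At φ = 37.73067°, λ = 53.24732°: sin φ = 0.611950, cos φ = 0.790896, sin λ = 0.801226, cos λ = 0.598362.
ΔE = −sin λ·ΔX + cos λ·ΔY = −(0.801226)·(143.6) + (0.598362)·(-617.1) = -484.31 m.

ΔE = -484 m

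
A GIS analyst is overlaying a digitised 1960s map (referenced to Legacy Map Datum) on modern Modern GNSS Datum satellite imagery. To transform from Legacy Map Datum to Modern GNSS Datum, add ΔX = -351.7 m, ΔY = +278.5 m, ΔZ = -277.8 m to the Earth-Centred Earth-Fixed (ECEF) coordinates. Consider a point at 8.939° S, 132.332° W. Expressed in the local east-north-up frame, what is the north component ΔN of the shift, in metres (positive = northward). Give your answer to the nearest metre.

The local north axis is (−sin φ cos λ, −sin φ sin λ, cos φ), giving ΔN = 36.801 − 31.991 − 274.426 = -269.62 m.

ΔN = -270 m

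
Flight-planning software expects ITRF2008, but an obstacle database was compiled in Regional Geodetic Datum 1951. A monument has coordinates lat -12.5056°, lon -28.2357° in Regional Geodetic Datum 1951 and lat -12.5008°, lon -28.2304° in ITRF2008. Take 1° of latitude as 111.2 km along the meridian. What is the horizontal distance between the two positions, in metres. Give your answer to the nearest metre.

Δφ = -12.5008° − -12.5056° = +0.0048°; Δλ = -28.2304° − -28.2357° = +0.0053°.
ΔN = Δφ × 111200 = 533.8 m; ΔE = Δλ × 111200 × cos(-12.5056°) = +0.0053 × 111200 × 0.976275 = 575.4 m.
Distance = √(ΔE² + ΔN²) = √(575.4² + 533.8²) = 784.8 m.

785 m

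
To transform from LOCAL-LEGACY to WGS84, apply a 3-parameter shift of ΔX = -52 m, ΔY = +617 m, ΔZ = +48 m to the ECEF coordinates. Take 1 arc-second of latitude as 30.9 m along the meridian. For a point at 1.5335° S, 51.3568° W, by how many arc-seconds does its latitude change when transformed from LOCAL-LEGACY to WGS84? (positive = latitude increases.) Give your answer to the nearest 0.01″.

Δφ = 1.11″

sin φ = -0.026761, cos φ = 0.999642, sin λ = -0.781050, cos λ = 0.624469.
North component: ΔN = −sin φ cos λ·ΔX − sin φ sin λ·ΔY + cos φ·ΔZ = −(-0.026761)(0.624469)(-52) − (-0.026761)(-0.781050)(617) + (0.999642)(48) = 34.22 m.
1° of latitude spans 3600 × 30.90 = 111240 m, so Δφ = 34.22 / 111240 × 3600 = 1.107″.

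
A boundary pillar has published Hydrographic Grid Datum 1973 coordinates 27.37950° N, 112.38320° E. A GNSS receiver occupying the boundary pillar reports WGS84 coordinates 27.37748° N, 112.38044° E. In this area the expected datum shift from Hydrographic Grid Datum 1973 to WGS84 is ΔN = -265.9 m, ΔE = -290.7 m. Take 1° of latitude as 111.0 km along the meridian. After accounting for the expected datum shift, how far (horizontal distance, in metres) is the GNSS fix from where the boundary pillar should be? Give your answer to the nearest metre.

Observed coordinate differences: Δφ = -0.00202°, Δλ = -0.00276°.
Converting to metres (1° lat = 111000 m, cos φ = 0.887980): observed ΔN = -224.2 m, observed ΔE = -272.0 m.
Subtracting the expected shift leaves a residual of -224.2 − (-265.9) = 41.7 m north and -272.0 − (-290.7) = 18.7 m east.
Residual distance = √(41.7² + 18.7²) = 45.7 m.

46 m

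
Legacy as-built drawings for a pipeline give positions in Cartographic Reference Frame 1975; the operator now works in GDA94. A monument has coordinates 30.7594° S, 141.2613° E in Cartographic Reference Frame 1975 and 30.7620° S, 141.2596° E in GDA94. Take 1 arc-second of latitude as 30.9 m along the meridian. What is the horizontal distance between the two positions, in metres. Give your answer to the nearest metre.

332 m

Δφ = -30.7620° − -30.7594° = -0.0026°; Δλ = 141.2596° − 141.2613° = -0.0017°.
1° of latitude = 3600 × 30.90 = 111240 m.
ΔN = Δφ × 111240 = -289.2 m; ΔE = Δλ × 111240 × cos(-30.7594°) = -0.0017 × 111240 × 0.859323 = -162.5 m.
Distance = √(ΔE² + ΔN²) = √((-162.5)² + (-289.2)²) = 331.8 m.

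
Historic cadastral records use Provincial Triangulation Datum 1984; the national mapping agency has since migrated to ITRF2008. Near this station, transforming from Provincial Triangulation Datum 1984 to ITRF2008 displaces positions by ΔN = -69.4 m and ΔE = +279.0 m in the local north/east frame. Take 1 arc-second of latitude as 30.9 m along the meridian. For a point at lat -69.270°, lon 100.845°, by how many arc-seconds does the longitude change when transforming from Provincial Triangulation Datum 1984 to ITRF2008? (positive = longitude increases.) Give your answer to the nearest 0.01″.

Δλ = 25.51″

At latitude -69.270°, cos φ = 0.353965.
1″ of longitude at this latitude = 30.90 × cos φ = 10.9375 m, so Δλ = 279.0 / 10.9375 = 25.509″.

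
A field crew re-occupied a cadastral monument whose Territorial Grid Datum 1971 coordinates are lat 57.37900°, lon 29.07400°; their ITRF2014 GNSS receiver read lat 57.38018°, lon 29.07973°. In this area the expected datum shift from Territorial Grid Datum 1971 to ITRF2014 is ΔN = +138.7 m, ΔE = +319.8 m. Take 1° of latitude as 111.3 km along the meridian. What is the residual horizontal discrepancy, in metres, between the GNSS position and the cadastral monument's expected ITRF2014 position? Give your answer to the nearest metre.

25 m

Observed coordinate differences: Δφ = +0.00118°, Δλ = +0.00573°.
Converting to metres (1° lat = 111300 m, cos φ = 0.539080): observed ΔN = 131.3 m, observed ΔE = 343.8 m.
Subtracting the expected shift leaves a residual of 131.3 − (138.7) = -7.4 m north and 343.8 − (319.8) = 24.0 m east.
Residual distance = √((-7.4)² + 24.0²) = 25.1 m.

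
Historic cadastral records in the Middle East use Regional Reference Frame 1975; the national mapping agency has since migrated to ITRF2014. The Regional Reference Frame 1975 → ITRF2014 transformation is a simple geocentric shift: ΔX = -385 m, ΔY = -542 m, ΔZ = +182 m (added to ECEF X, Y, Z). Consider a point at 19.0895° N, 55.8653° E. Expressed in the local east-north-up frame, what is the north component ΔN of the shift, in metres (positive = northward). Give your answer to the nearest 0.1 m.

The local north axis is (−sin φ cos λ, −sin φ sin λ, cos φ), giving ΔN = 70.654 + 146.720 + 171.992 = 389.37 m.

ΔN = 389.4 m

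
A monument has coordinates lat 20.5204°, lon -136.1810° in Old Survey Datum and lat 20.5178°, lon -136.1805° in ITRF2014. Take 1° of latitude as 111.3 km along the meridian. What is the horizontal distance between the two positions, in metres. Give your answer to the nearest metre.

Δφ = 20.5178° − 20.5204° = -0.0026°; Δλ = -136.1805° − -136.1810° = +0.0005°.
ΔN = Δφ × 111300 = -289.4 m; ΔE = Δλ × 111300 × cos(20.5204°) = +0.0005 × 111300 × 0.936547 = 52.1 m.
Distance = √(ΔE² + ΔN²) = √(52.1² + (-289.4)²) = 294.0 m.

294 m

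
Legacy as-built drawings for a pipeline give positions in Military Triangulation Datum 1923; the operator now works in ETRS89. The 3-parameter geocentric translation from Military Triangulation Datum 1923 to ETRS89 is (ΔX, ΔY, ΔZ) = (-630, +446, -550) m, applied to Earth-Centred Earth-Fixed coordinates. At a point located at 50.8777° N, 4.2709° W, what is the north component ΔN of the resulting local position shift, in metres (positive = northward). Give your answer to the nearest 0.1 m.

The local north axis is (−sin φ cos λ, −sin φ sin λ, cos φ), giving ΔN = 487.397 + 25.768 − 347.038 = 166.13 m.

ΔN = 166.1 m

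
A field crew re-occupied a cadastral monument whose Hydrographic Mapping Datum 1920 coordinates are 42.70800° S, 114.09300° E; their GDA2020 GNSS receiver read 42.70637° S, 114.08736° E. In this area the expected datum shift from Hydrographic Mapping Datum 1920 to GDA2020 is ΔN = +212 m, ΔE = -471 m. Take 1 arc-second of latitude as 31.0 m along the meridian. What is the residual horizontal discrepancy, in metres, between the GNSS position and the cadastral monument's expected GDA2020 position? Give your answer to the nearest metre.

31 m

Observed coordinate differences: Δφ = +0.00163°, Δλ = -0.00564°.
Converting to metres (1° lat = 111600 m, cos φ = 0.734820): observed ΔN = 181.9 m, observed ΔE = -462.5 m.
Subtracting the expected shift leaves a residual of 181.9 − (212) = -30.1 m north and -462.5 − (-471) = 8.5 m east.
Residual distance = √((-30.1)² + 8.5²) = 31.3 m.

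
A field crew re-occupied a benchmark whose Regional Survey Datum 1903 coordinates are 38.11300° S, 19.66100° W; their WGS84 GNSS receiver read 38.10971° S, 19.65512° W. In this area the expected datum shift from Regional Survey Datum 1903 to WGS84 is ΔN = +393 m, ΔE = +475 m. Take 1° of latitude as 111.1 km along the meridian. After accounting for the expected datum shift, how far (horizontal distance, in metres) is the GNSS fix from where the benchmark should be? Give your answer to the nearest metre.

Observed coordinate differences: Δφ = +0.00329°, Δλ = +0.00588°.
Converting to metres (1° lat = 111100 m, cos φ = 0.786795): observed ΔN = 365.5 m, observed ΔE = 514.0 m.
Subtracting the expected shift leaves a residual of 365.5 − (393) = -27.5 m north and 514.0 − (475) = 39.0 m east.
Residual distance = √((-27.5)² + 39.0²) = 47.7 m.

48 m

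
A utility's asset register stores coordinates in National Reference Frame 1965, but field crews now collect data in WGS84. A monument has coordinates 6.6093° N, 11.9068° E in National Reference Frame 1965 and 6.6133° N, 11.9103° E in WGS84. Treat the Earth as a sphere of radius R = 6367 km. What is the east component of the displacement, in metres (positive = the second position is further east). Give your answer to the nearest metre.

ΔE = 386 m

Δφ = 6.6133° − 6.6093° = +0.0040°; Δλ = 11.9103° − 11.9068° = +0.0035°.
1° along a meridian = πR/180 = 111125 m.
ΔN = Δφ × 111125 = 444.5 m; ΔE = Δλ × 111125 × cos(6.6093°) = +0.0035 × 111125 × 0.993354 = 386.4 m.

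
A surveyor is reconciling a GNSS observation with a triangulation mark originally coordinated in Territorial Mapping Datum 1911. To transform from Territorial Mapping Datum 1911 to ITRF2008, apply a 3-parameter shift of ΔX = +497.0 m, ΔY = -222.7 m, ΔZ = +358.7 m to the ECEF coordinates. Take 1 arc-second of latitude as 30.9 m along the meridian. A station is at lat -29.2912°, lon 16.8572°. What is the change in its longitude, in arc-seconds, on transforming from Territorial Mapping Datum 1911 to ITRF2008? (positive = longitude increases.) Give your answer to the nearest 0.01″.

sin φ = -0.489249, cos φ = 0.872144, sin λ = 0.289987, cos λ = 0.957030.
East component: ΔE = −sin λ·ΔX + cos λ·ΔY = −(0.289987)(497.0) + (0.957030)(-222.7) = -357.25 m.
1° of latitude spans 3600 × 30.90 = 111240 m; at latitude φ, 1° of longitude spans that × cos φ = 97017.3 m, so Δλ = -357.25 / 97017.3 × 3600 = -13.257″.

Δλ = -13.26″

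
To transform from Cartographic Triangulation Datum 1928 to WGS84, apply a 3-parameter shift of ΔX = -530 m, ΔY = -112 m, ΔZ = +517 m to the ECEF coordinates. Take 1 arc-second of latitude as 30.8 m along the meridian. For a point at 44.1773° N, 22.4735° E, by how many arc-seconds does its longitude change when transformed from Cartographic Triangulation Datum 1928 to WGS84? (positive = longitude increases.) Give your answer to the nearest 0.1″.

sin φ = 0.696881, cos φ = 0.717187, sin λ = 0.382256, cos λ = 0.924056.
East component: ΔE = −sin λ·ΔX + cos λ·ΔY = −(0.382256)(-530) + (0.924056)(-112) = 99.10 m.
1° of latitude spans 3600 × 30.80 = 110880 m; at latitude φ, 1° of longitude spans that × cos φ = 79521.7 m, so Δλ = 99.10 / 79521.7 × 3600 = 4.486″.

Δλ = 4.5″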